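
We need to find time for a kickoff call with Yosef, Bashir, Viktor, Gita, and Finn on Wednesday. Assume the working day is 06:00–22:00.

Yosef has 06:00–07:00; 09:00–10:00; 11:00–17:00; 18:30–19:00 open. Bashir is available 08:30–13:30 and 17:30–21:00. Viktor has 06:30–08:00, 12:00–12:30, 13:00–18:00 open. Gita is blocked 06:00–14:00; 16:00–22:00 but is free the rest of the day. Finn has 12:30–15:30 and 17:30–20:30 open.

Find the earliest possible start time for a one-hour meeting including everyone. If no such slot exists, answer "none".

none

Yosef free: 06:00-07:00, 09:00-10:00, 11:00-17:00, 18:30-19:00.
Bashir free: 08:30-13:30, 17:30-21:00.
Viktor free: 06:30-08:00, 12:00-12:30, 13:00-18:00.
Gita free: 14:00-16:00 (invert busy blocks within the working day).
Finn free: 12:30-15:30, 17:30-20:30.
Yosef ∩ Bashir: 09:00-10:00, 11:00-13:30, 18:30-19:00.
Yosef ∩ Bashir ∩ Viktor: 12:00-12:30, 13:00-13:30.
Yosef ∩ Bashir ∩ Viktor ∩ Gita: ∅.
Yosef ∩ Bashir ∩ Viktor ∩ Gita ∩ Finn: ∅.
There is no time when everyone is free.
No common window is at least 60 minutes long.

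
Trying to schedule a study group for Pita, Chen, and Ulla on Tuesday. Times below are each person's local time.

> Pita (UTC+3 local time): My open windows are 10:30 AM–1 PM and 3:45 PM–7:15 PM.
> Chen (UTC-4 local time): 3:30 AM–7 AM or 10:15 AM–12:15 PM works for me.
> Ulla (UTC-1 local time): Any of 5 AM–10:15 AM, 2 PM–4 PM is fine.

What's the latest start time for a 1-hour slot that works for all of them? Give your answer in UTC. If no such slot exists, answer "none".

15:15

Pita in UTC: 07:30-10:00, 12:45-16:15 (subtract 3h to convert from UTC+3).
Chen in UTC: 07:30-11:00, 14:15-16:15 (add 4h to convert from UTC-4).
Ulla in UTC: 06:00-11:15, 15:00-17:00 (add 1h to convert from UTC-1).
Pita ∩ Chen: 07:30-10:00, 14:15-16:15.
Pita ∩ Chen ∩ Ulla: 07:30-10:00, 15:00-16:15.
The last common window of at least 60 minutes is 15:00-16:15; a 60-minute meeting can start as late as 15:15 and still end by 16:15.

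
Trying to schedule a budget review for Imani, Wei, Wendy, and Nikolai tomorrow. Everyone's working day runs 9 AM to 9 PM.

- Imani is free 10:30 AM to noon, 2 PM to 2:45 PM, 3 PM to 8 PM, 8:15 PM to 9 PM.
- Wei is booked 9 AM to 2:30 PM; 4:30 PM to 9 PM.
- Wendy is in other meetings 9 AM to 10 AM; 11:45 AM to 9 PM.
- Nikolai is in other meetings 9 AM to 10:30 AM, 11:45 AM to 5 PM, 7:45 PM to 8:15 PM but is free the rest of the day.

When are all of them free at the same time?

Imani free: 10:30-12:00, 14:00-14:45, 15:00-20:00, 20:15-21:00.
Wei free: 14:30-16:30 (invert busy blocks within the working day).
Wendy free: 10:00-11:45 (invert busy blocks within the working day).
Nikolai free: 10:30-11:45, 17:00-19:45, 20:15-21:00 (invert busy blocks within the working day).
Imani ∩ Wei: 14:30-14:45, 15:00-16:30.
Imani ∩ Wei ∩ Wendy: ∅.
Imani ∩ Wei ∩ Wendy ∩ Nikolai: ∅.
There is no time when everyone is free.

none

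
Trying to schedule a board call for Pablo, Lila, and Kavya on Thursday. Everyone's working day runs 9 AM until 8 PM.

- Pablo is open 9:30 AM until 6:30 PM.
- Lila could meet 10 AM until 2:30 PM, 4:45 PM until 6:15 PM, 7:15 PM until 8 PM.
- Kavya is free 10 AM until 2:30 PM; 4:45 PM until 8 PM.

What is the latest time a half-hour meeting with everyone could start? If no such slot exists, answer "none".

17:45

Pablo ∩ Lila: 10:00-14:30, 16:45-18:15.
Pablo ∩ Lila ∩ Kavya: 10:00-14:30, 16:45-18:15.
So the common availability across everyone is 10:00-14:30, 16:45-18:15.
The last common window of at least 30 minutes is 16:45-18:15; a 30-minute meeting can start as late as 17:45 and still end by 18:15.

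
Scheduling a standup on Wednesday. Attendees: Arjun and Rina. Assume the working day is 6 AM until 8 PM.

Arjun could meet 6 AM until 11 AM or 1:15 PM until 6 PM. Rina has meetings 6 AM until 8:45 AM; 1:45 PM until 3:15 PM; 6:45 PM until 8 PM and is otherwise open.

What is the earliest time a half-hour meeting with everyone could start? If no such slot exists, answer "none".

08:45

Arjun free: 06:00-11:00, 13:15-18:00.
Rina free: 08:45-13:45, 15:15-18:45 (invert busy blocks within the working day).
Arjun ∩ Rina: 08:45-11:00, 13:15-13:45, 15:15-18:00.
Those are the intersection windows.
The first common window of at least 30 minutes is 08:45-11:00, so the earliest start is 08:45.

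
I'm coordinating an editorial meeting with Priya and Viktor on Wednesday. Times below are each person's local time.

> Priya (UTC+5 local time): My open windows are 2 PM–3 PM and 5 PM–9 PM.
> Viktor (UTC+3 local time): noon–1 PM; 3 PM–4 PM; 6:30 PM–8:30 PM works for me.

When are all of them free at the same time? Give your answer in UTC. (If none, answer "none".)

09:00-10:00, 12:00-13:00, 15:30-16:00

Priya in UTC: 09:00-10:00, 12:00-16:00 (subtract 5h to convert from UTC+5).
Viktor in UTC: 09:00-10:00, 12:00-13:00, 15:30-17:30 (subtract 3h to convert from UTC+3).
Priya ∩ Viktor: 09:00-10:00, 12:00-13:00, 15:30-16:00.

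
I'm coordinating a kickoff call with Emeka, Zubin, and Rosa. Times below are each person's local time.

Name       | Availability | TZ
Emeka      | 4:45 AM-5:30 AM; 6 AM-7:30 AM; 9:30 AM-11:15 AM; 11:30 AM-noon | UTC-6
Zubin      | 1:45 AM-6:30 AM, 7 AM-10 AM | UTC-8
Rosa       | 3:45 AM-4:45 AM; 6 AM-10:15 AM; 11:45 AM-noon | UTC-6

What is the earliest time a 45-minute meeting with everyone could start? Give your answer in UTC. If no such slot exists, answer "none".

12:00

Emeka in UTC: 10:45-11:30, 12:00-13:30, 15:30-17:15, 17:30-18:00 (add 6h to convert from UTC-6).
Zubin in UTC: 09:45-14:30, 15:00-18:00 (add 8h to convert from UTC-8).
Rosa in UTC: 09:45-10:45, 12:00-16:15, 17:45-18:00 (add 6h to convert from UTC-6).
Emeka ∩ Zubin: 10:45-11:30, 12:00-13:30, 15:30-17:15, 17:30-18:00.
Emeka ∩ Zubin ∩ Rosa: 12:00-13:30, 15:30-16:15, 17:45-18:00.
So the common availability across everyone is 12:00-13:30, 15:30-16:15, 17:45-18:00.
The first common window of at least 45 minutes is 12:00-13:30, so the earliest start is 12:00.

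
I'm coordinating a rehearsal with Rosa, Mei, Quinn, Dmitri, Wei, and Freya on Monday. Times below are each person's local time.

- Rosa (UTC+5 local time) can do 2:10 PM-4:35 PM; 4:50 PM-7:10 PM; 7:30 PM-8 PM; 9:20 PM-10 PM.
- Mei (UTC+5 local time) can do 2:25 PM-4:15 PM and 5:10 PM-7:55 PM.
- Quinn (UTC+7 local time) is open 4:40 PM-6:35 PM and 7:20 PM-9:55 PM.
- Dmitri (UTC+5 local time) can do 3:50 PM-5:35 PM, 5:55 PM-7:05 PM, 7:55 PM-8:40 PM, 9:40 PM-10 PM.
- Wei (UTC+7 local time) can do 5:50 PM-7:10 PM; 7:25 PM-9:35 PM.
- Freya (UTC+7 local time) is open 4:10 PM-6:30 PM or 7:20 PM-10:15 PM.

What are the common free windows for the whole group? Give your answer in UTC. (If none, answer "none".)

10:50-11:15, 12:25-12:35, 12:55-14:05

Rosa in UTC: 09:10-11:35, 11:50-14:10, 14:30-15:00, 16:20-17:00 (subtract 5h to convert from UTC+5).
Mei in UTC: 09:25-11:15, 12:10-14:55 (subtract 5h to convert from UTC+5).
Quinn in UTC: 09:40-11:35, 12:20-14:55 (subtract 7h to convert from UTC+7).
Dmitri in UTC: 10:50-12:35, 12:55-14:05, 14:55-15:40, 16:40-17:00 (subtract 5h to convert from UTC+5).
Wei in UTC: 10:50-12:10, 12:25-14:35 (subtract 7h to convert from UTC+7).
Freya in UTC: 09:10-11:30, 12:20-15:15 (subtract 7h to convert from UTC+7).
Rosa ∩ Mei: 09:25-11:15, 12:10-14:10, 14:30-14:55.
Rosa ∩ Mei ∩ Quinn: 09:40-11:15, 12:20-14:10, 14:30-14:55.
Rosa ∩ Mei ∩ Quinn ∩ Dmitri: 10:50-11:15, 12:20-12:35, 12:55-14:05.
Rosa ∩ Mei ∩ Quinn ∩ Dmitri ∩ Wei: 10:50-11:15, 12:25-12:35, 12:55-14:05.
Rosa ∩ Mei ∩ Quinn ∩ Dmitri ∩ Wei ∩ Freya: 10:50-11:15, 12:25-12:35, 12:55-14:05.
So the common availability across everyone is 10:50-11:15, 12:25-12:35, 12:55-14:05.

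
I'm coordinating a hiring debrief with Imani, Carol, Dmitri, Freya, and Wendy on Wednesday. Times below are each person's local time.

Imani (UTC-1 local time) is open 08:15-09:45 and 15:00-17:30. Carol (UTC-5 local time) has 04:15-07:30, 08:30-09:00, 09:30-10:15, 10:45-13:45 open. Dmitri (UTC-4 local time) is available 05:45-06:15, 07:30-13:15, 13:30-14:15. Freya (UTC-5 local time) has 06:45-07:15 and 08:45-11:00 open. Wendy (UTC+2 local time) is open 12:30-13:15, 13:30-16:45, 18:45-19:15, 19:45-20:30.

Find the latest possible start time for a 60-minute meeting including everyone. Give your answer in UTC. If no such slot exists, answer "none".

Imani in UTC: 09:15-10:45, 16:00-18:30 (add 1h to convert from UTC-1).
Carol in UTC: 09:15-12:30, 13:30-14:00, 14:30-15:15, 15:45-18:45 (add 5h to convert from UTC-5).
Dmitri in UTC: 09:45-10:15, 11:30-17:15, 17:30-18:15 (add 4h to convert from UTC-4).
Freya in UTC: 11:45-12:15, 13:45-16:00 (add 5h to convert from UTC-5).
Wendy in UTC: 10:30-11:15, 11:30-14:45, 16:45-17:15, 17:45-18:30 (subtract 2h to convert from UTC+2).
Imani ∩ Carol: 09:15-10:45, 16:00-18:30.
Imani ∩ Carol ∩ Dmitri: 09:45-10:15, 16:00-17:15, 17:30-18:15.
Imani ∩ Carol ∩ Dmitri ∩ Freya: ∅.
Imani ∩ Carol ∩ Dmitri ∩ Freya ∩ Wendy: ∅.
There is no time when everyone is free.
No common window is at least 60 minutes long.

none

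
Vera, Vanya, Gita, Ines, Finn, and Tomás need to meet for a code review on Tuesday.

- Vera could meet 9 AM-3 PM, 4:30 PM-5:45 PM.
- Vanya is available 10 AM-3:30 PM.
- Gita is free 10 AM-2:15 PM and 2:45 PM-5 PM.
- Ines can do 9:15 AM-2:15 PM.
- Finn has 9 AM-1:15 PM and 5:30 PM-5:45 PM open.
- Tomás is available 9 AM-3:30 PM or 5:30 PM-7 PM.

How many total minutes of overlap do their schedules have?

Vera ∩ Vanya: 10:00-15:00.
Vera ∩ Vanya ∩ Gita: 10:00-14:15, 14:45-15:00.
Vera ∩ Vanya ∩ Gita ∩ Ines: 10:00-14:15.
Vera ∩ Vanya ∩ Gita ∩ Ines ∩ Finn: 10:00-13:15.
Vera ∩ Vanya ∩ Gita ∩ Ines ∩ Finn ∩ Tomás: 10:00-13:15.
So the common availability across everyone is 10:00-13:15.
That's a single block of 195 minutes.

195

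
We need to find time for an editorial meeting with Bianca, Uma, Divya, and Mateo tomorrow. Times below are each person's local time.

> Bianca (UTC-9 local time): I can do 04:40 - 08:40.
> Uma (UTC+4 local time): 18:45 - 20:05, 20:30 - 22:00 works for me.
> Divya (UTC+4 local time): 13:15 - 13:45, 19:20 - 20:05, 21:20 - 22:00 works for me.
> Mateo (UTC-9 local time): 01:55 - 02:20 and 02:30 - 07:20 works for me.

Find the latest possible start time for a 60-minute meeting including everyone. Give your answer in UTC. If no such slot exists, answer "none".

none

Bianca in UTC: 13:40-17:40 (add 9h to convert from UTC-9).
Uma in UTC: 14:45-16:05, 16:30-18:00 (subtract 4h to convert from UTC+4).
Divya in UTC: 09:15-09:45, 15:20-16:05, 17:20-18:00 (subtract 4h to convert from UTC+4).
Mateo in UTC: 10:55-11:20, 11:30-16:20 (add 9h to convert from UTC-9).
Bianca ∩ Uma: 14:45-16:05, 16:30-17:40.
Bianca ∩ Uma ∩ Divya: 15:20-16:05, 17:20-17:40.
Bianca ∩ Uma ∩ Divya ∩ Mateo: 15:20-16:05.
No common window is at least 60 minutes long.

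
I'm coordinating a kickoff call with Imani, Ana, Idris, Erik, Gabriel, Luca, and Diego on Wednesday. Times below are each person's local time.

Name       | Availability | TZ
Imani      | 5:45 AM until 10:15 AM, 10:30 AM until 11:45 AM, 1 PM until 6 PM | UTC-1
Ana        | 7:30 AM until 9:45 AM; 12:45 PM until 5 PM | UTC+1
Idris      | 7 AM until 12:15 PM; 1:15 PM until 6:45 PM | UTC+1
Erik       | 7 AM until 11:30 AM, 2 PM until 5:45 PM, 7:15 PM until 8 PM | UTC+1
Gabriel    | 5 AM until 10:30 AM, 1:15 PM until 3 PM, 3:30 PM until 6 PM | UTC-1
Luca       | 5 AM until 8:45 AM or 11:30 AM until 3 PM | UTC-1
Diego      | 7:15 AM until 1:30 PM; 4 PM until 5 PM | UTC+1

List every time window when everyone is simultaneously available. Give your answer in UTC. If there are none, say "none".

Imani in UTC: 06:45-11:15, 11:30-12:45, 14:00-19:00 (add 1h to convert from UTC-1).
Ana in UTC: 06:30-08:45, 11:45-16:00 (subtract 1h to convert from UTC+1).
Idris in UTC: 06:00-11:15, 12:15-17:45 (subtract 1h to convert from UTC+1).
Erik in UTC: 06:00-10:30, 13:00-16:45, 18:15-19:00 (subtract 1h to convert from UTC+1).
Gabriel in UTC: 06:00-11:30, 14:15-16:00, 16:30-19:00 (add 1h to convert from UTC-1).
Luca in UTC: 06:00-09:45, 12:30-16:00 (add 1h to convert from UTC-1).
Diego in UTC: 06:15-12:30, 15:00-16:00 (subtract 1h to convert from UTC+1).
Imani ∩ Ana: 06:45-08:45, 11:45-12:45, 14:00-16:00.
Imani ∩ Ana ∩ Idris: 06:45-08:45, 12:15-12:45, 14:00-16:00.
Imani ∩ Ana ∩ Idris ∩ Erik: 06:45-08:45, 14:00-16:00.
Imani ∩ Ana ∩ Idris ∩ Erik ∩ Gabriel: 06:45-08:45, 14:15-16:00.
Imani ∩ Ana ∩ Idris ∩ Erik ∩ Gabriel ∩ Luca: 06:45-08:45, 14:15-16:00.
Imani ∩ Ana ∩ Idris ∩ Erik ∩ Gabriel ∩ Luca ∩ Diego: 06:45-08:45, 15:00-16:00.
So the common availability across everyone is 06:45-08:45, 15:00-16:00.

06:45-08:45, 15:00-16:00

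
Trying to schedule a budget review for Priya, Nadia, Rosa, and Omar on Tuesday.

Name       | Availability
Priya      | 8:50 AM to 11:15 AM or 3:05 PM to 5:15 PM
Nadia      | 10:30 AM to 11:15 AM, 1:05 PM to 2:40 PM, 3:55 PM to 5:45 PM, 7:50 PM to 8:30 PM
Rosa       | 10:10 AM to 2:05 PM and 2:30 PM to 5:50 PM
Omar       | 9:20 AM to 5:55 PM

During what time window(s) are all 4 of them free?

Priya ∩ Nadia: 10:30-11:15, 15:55-17:15.
Priya ∩ Nadia ∩ Rosa: 10:30-11:15, 15:55-17:15.
Priya ∩ Nadia ∩ Rosa ∩ Omar: 10:30-11:15, 15:55-17:15.
Those are the intersection windows.

10:30-11:15, 15:55-17:15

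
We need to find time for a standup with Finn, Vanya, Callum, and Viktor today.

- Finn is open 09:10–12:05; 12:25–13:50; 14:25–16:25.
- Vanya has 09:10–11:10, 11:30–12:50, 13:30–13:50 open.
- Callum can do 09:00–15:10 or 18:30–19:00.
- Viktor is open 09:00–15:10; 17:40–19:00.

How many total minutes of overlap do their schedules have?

Finn ∩ Vanya: 09:10-11:10, 11:30-12:05, 12:25-12:50, 13:30-13:50.
Finn ∩ Vanya ∩ Callum: 09:10-11:10, 11:30-12:05, 12:25-12:50, 13:30-13:50.
Finn ∩ Vanya ∩ Callum ∩ Viktor: 09:10-11:10, 11:30-12:05, 12:25-12:50, 13:30-13:50.
So the common availability across everyone is 09:10-11:10, 11:30-12:05, 12:25-12:50, 13:30-13:50.
Summing the common windows: 120 + 35 + 25 + 20 = 200 minutes.

200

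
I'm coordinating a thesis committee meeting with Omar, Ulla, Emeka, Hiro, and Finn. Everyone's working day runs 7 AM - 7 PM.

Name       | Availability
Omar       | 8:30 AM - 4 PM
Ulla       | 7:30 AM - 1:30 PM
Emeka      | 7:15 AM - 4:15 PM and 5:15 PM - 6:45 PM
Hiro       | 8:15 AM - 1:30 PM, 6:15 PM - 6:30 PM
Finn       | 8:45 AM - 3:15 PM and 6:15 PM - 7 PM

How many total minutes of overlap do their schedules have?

285

Omar ∩ Ulla: 08:30-13:30.
Omar ∩ Ulla ∩ Emeka: 08:30-13:30.
Omar ∩ Ulla ∩ Emeka ∩ Hiro: 08:30-13:30.
Omar ∩ Ulla ∩ Emeka ∩ Hiro ∩ Finn: 08:45-13:30.
That's a single block of 285 minutes.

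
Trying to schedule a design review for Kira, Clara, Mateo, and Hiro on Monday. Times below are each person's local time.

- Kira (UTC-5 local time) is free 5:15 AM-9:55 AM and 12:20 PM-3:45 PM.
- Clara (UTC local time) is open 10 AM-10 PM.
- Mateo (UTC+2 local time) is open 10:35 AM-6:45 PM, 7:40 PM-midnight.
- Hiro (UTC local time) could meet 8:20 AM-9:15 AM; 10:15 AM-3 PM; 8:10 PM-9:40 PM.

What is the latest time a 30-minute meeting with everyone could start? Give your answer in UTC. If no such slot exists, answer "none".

20:15

Kira in UTC: 10:15-14:55, 17:20-20:45 (add 5h to convert from UTC-5).
Clara in UTC: 10:00-22:00.
Mateo in UTC: 08:35-16:45, 17:40-22:00 (subtract 2h to convert from UTC+2).
Hiro in UTC: 08:20-09:15, 10:15-15:00, 20:10-21:40.
Kira ∩ Clara: 10:15-14:55, 17:20-20:45.
Kira ∩ Clara ∩ Mateo: 10:15-14:55, 17:40-20:45.
Kira ∩ Clara ∩ Mateo ∩ Hiro: 10:15-14:55, 20:10-20:45.
So the common availability across everyone is 10:15-14:55, 20:10-20:45.
The last common window of at least 30 minutes is 20:10-20:45; a 30-minute meeting can start as late as 20:15 and still end by 20:45.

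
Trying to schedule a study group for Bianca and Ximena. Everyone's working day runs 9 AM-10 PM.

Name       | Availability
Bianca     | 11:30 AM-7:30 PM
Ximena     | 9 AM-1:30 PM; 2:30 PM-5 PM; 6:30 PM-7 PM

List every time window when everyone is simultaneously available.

Bianca ∩ Ximena: 11:30-13:30, 14:30-17:00, 18:30-19:00.
Those are the intersection windows.

11:30-13:30, 14:30-17:00, 18:30-19:00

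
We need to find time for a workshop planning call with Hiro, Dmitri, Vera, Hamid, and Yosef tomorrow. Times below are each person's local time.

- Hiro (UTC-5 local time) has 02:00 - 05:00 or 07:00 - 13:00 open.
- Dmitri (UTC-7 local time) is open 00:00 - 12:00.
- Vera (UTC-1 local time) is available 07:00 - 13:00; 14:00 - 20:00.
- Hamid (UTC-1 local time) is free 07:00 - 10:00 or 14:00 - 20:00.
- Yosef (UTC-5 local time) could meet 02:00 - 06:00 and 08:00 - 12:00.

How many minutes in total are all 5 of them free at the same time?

Hiro in UTC: 07:00-10:00, 12:00-18:00 (add 5h to convert from UTC-5).
Dmitri in UTC: 07:00-19:00 (add 7h to convert from UTC-7).
Vera in UTC: 08:00-14:00, 15:00-21:00 (add 1h to convert from UTC-1).
Hamid in UTC: 08:00-11:00, 15:00-21:00 (add 1h to convert from UTC-1).
Yosef in UTC: 07:00-11:00, 13:00-17:00 (add 5h to convert from UTC-5).
Hiro ∩ Dmitri: 07:00-10:00, 12:00-18:00.
Hiro ∩ Dmitri ∩ Vera: 08:00-10:00, 12:00-14:00, 15:00-18:00.
Hiro ∩ Dmitri ∩ Vera ∩ Hamid: 08:00-10:00, 15:00-18:00.
Hiro ∩ Dmitri ∩ Vera ∩ Hamid ∩ Yosef: 08:00-10:00, 15:00-17:00.
Summing the common windows: 120 + 120 = 240 minutes.

240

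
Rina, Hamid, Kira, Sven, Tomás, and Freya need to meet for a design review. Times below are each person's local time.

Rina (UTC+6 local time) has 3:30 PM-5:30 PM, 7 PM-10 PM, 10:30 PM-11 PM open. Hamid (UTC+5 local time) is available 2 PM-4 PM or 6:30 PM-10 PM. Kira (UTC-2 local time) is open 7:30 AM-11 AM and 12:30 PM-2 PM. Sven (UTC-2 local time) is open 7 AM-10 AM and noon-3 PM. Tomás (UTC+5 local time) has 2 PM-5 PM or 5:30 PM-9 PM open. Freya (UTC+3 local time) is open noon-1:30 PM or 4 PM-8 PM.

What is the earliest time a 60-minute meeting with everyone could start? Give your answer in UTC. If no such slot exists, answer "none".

Rina in UTC: 09:30-11:30, 13:00-16:00, 16:30-17:00 (subtract 6h to convert from UTC+6).
Hamid in UTC: 09:00-11:00, 13:30-17:00 (subtract 5h to convert from UTC+5).
Kira in UTC: 09:30-13:00, 14:30-16:00 (add 2h to convert from UTC-2).
Sven in UTC: 09:00-12:00, 14:00-17:00 (add 2h to convert from UTC-2).
Tomás in UTC: 09:00-12:00, 12:30-16:00 (subtract 5h to convert from UTC+5).
Freya in UTC: 09:00-10:30, 13:00-17:00 (subtract 3h to convert from UTC+3).
Rina ∩ Hamid: 09:30-11:00, 13:30-16:00, 16:30-17:00.
Rina ∩ Hamid ∩ Kira: 09:30-11:00, 14:30-16:00.
Rina ∩ Hamid ∩ Kira ∩ Sven: 09:30-11:00, 14:30-16:00.
Rina ∩ Hamid ∩ Kira ∩ Sven ∩ Tomás: 09:30-11:00, 14:30-16:00.
Rina ∩ Hamid ∩ Kira ∩ Sven ∩ Tomás ∩ Freya: 09:30-10:30, 14:30-16:00.
So the common availability across everyone is 09:30-10:30, 14:30-16:00.
The first common window of at least 60 minutes is 09:30-10:30, so the earliest start is 09:30.

09:30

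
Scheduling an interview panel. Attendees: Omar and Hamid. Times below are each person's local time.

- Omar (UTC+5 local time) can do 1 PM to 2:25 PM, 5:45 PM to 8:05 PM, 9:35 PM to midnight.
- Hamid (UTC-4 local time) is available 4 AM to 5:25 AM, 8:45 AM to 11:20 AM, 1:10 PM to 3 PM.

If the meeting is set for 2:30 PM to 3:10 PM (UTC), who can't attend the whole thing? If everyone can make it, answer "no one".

Omar in UTC: 08:00-09:25, 12:45-15:05, 16:35-19:00 (subtract 5h to convert from UTC+5).
Hamid in UTC: 08:00-09:25, 12:45-15:20, 17:10-19:00 (add 4h to convert from UTC-4).
Omar: not fully free for 14:30-15:10. Hamid: free for 14:30-15:10.

Omar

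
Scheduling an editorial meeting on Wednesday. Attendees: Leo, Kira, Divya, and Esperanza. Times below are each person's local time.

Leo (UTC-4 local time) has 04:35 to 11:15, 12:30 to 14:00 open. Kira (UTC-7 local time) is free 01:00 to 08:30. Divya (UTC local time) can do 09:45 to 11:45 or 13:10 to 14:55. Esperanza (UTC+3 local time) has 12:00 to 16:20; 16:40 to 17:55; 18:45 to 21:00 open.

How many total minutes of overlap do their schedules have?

205

Leo in UTC: 08:35-15:15, 16:30-18:00 (add 4h to convert from UTC-4).
Kira in UTC: 08:00-15:30 (add 7h to convert from UTC-7).
Divya in UTC: 09:45-11:45, 13:10-14:55.
Esperanza in UTC: 09:00-13:20, 13:40-14:55, 15:45-18:00 (subtract 3h to convert from UTC+3).
Leo ∩ Kira: 08:35-15:15.
Leo ∩ Kira ∩ Divya: 09:45-11:45, 13:10-14:55.
Leo ∩ Kira ∩ Divya ∩ Esperanza: 09:45-11:45, 13:10-13:20, 13:40-14:55.
Summing the common windows: 120 + 10 + 75 = 205 minutes.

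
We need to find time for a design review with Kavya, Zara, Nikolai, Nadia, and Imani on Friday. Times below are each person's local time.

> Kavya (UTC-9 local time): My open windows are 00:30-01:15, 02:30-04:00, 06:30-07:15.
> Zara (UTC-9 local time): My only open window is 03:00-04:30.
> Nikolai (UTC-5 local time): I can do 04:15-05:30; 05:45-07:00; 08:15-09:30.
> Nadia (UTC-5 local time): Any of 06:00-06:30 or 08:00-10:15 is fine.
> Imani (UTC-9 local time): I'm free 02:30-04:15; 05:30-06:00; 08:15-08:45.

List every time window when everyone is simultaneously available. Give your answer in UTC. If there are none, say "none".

none

Kavya in UTC: 09:30-10:15, 11:30-13:00, 15:30-16:15 (add 9h to convert from UTC-9).
Zara in UTC: 12:00-13:30 (add 9h to convert from UTC-9).
Nikolai in UTC: 09:15-10:30, 10:45-12:00, 13:15-14:30 (add 5h to convert from UTC-5).
Nadia in UTC: 11:00-11:30, 13:00-15:15 (add 5h to convert from UTC-5).
Imani in UTC: 11:30-13:15, 14:30-15:00, 17:15-17:45 (add 9h to convert from UTC-9).
Kavya ∩ Zara: 12:00-13:00.
Kavya ∩ Zara ∩ Nikolai: ∅.
Kavya ∩ Zara ∩ Nikolai ∩ Nadia: ∅.
Kavya ∩ Zara ∩ Nikolai ∩ Nadia ∩ Imani: ∅.
There is no time when everyone is free.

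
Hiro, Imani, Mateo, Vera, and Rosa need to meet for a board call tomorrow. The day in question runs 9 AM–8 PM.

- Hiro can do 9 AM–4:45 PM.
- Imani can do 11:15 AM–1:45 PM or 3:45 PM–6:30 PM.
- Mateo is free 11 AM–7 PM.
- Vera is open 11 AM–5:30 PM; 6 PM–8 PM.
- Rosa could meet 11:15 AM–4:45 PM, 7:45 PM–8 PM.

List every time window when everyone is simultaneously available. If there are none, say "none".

11:15-13:45, 15:45-16:45

Hiro ∩ Imani: 11:15-13:45, 15:45-16:45.
Hiro ∩ Imani ∩ Mateo: 11:15-13:45, 15:45-16:45.
Hiro ∩ Imani ∩ Mateo ∩ Vera: 11:15-13:45, 15:45-16:45.
Hiro ∩ Imani ∩ Mateo ∩ Vera ∩ Rosa: 11:15-13:45, 15:45-16:45.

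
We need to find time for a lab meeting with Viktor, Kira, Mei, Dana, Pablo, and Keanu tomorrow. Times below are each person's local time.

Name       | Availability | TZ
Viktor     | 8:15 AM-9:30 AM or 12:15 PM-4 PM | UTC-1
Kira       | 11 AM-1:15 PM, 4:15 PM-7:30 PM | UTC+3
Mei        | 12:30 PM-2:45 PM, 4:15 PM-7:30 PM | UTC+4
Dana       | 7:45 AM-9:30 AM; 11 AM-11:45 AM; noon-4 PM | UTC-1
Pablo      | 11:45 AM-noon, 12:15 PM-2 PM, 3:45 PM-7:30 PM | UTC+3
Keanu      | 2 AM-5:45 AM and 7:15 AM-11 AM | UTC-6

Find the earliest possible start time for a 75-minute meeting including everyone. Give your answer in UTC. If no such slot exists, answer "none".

Viktor in UTC: 09:15-10:30, 13:15-17:00 (add 1h to convert from UTC-1).
Kira in UTC: 08:00-10:15, 13:15-16:30 (subtract 3h to convert from UTC+3).
Mei in UTC: 08:30-10:45, 12:15-15:30 (subtract 4h to convert from UTC+4).
Dana in UTC: 08:45-10:30, 12:00-12:45, 13:00-17:00 (add 1h to convert from UTC-1).
Pablo in UTC: 08:45-09:00, 09:15-11:00, 12:45-16:30 (subtract 3h to convert from UTC+3).
Keanu in UTC: 08:00-11:45, 13:15-17:00 (add 6h to convert from UTC-6).
Viktor ∩ Kira: 09:15-10:15, 13:15-16:30.
Viktor ∩ Kira ∩ Mei: 09:15-10:15, 13:15-15:30.
Viktor ∩ Kira ∩ Mei ∩ Dana: 09:15-10:15, 13:15-15:30.
Viktor ∩ Kira ∩ Mei ∩ Dana ∩ Pablo: 09:15-10:15, 13:15-15:30.
Viktor ∩ Kira ∩ Mei ∩ Dana ∩ Pablo ∩ Keanu: 09:15-10:15, 13:15-15:30.
The first common window of at least 75 minutes is 13:15-15:30, so the earliest start is 13:15.

13:15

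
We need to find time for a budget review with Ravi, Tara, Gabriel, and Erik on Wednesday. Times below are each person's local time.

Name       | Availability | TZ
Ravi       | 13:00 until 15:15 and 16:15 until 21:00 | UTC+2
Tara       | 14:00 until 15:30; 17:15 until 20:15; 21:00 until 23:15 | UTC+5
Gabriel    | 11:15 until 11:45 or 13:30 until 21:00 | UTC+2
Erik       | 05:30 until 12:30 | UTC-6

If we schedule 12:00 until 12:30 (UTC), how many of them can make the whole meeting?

Ravi in UTC: 11:00-13:15, 14:15-19:00 (subtract 2h to convert from UTC+2).
Tara in UTC: 09:00-10:30, 12:15-15:15, 16:00-18:15 (subtract 5h to convert from UTC+5).
Gabriel in UTC: 09:15-09:45, 11:30-19:00 (subtract 2h to convert from UTC+2).
Erik in UTC: 11:30-18:30 (add 6h to convert from UTC-6).
Ravi, Gabriel, and Erik can make the full 12:00-12:30 slot — that's 3.

3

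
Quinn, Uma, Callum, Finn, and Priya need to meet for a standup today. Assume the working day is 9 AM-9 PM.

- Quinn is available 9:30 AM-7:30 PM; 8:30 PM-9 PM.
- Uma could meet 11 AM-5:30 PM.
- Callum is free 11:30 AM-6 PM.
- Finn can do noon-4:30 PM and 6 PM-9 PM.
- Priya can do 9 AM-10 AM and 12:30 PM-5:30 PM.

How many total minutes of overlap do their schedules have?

Quinn ∩ Uma: 11:00-17:30.
Quinn ∩ Uma ∩ Callum: 11:30-17:30.
Quinn ∩ Uma ∩ Callum ∩ Finn: 12:00-16:30.
Quinn ∩ Uma ∩ Callum ∩ Finn ∩ Priya: 12:30-16:30.
That's a single block of 240 minutes.

240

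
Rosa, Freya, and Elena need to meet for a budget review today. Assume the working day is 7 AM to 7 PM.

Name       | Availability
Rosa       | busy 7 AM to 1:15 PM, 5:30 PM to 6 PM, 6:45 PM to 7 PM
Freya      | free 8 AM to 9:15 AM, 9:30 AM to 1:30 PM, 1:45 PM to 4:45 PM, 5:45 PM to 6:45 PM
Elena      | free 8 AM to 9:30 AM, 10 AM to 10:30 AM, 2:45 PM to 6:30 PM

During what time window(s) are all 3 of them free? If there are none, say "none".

Rosa free: 13:15-17:30, 18:00-18:45 (invert busy blocks within the working day).
Freya free: 08:00-09:15, 09:30-13:30, 13:45-16:45, 17:45-18:45.
Elena free: 08:00-09:30, 10:00-10:30, 14:45-18:30.
Rosa ∩ Freya: 13:15-13:30, 13:45-16:45, 18:00-18:45.
Rosa ∩ Freya ∩ Elena: 14:45-16:45, 18:00-18:30.
So the common availability across everyone is 14:45-16:45, 18:00-18:30.

14:45-16:45, 18:00-18:30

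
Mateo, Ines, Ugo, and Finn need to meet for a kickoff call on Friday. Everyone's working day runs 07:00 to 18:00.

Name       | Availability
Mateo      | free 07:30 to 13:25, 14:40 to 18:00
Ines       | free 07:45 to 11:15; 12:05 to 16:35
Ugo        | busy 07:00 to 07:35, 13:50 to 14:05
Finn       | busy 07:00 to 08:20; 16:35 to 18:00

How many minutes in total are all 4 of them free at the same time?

Mateo free: 07:30-13:25, 14:40-18:00.
Ines free: 07:45-11:15, 12:05-16:35.
Ugo free: 07:35-13:50, 14:05-18:00 (invert busy blocks within the working day).
Finn free: 08:20-16:35 (invert busy blocks within the working day).
Mateo ∩ Ines: 07:45-11:15, 12:05-13:25, 14:40-16:35.
Mateo ∩ Ines ∩ Ugo: 07:45-11:15, 12:05-13:25, 14:40-16:35.
Mateo ∩ Ines ∩ Ugo ∩ Finn: 08:20-11:15, 12:05-13:25, 14:40-16:35.
So the common availability across everyone is 08:20-11:15, 12:05-13:25, 14:40-16:35.
Summing the common windows: 175 + 80 + 115 = 370 minutes.

370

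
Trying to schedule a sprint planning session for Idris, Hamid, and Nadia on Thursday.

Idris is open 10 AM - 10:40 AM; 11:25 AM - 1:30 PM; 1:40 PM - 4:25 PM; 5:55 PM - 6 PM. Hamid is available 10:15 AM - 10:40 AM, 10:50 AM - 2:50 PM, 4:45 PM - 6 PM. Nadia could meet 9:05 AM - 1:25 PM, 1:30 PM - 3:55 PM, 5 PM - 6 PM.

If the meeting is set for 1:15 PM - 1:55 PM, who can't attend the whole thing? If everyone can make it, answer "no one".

Idris: not fully free for 13:15-13:55. Hamid: free for 13:15-13:55. Nadia: not fully free for 13:15-13:55.

Idris, Nadia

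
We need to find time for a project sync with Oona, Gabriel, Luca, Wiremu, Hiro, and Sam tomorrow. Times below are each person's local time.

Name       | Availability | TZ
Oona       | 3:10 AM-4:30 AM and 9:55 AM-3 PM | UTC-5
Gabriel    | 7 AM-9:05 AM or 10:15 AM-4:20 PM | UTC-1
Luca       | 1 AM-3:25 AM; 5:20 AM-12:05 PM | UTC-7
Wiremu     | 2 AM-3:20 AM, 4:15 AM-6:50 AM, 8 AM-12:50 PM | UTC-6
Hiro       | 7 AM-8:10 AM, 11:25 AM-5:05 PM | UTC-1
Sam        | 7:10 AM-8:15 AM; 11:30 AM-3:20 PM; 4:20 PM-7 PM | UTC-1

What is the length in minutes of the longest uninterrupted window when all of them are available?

Oona in UTC: 08:10-09:30, 14:55-20:00 (add 5h to convert from UTC-5).
Gabriel in UTC: 08:00-10:05, 11:15-17:20 (add 1h to convert from UTC-1).
Luca in UTC: 08:00-10:25, 12:20-19:05 (add 7h to convert from UTC-7).
Wiremu in UTC: 08:00-09:20, 10:15-12:50, 14:00-18:50 (add 6h to convert from UTC-6).
Hiro in UTC: 08:00-09:10, 12:25-18:05 (add 1h to convert from UTC-1).
Sam in UTC: 08:10-09:15, 12:30-16:20, 17:20-20:00 (add 1h to convert from UTC-1).
Oona ∩ Gabriel: 08:10-09:30, 14:55-17:20.
Oona ∩ Gabriel ∩ Luca: 08:10-09:30, 14:55-17:20.
Oona ∩ Gabriel ∩ Luca ∩ Wiremu: 08:10-09:20, 14:55-17:20.
Oona ∩ Gabriel ∩ Luca ∩ Wiremu ∩ Hiro: 08:10-09:10, 14:55-17:20.
Oona ∩ Gabriel ∩ Luca ∩ Wiremu ∩ Hiro ∩ Sam: 08:10-09:10, 14:55-16:20.
The longest is 14:55-16:20 at 85 minutes.

85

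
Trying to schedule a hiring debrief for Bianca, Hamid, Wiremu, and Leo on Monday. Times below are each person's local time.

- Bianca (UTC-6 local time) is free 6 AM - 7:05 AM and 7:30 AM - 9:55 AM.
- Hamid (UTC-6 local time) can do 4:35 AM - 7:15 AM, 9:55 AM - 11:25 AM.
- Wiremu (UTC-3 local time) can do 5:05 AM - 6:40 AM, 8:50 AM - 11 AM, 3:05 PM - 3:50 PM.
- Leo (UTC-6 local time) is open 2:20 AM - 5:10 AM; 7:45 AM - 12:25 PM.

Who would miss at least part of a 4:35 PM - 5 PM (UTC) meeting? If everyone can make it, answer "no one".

Bianca in UTC: 12:00-13:05, 13:30-15:55 (add 6h to convert from UTC-6).
Hamid in UTC: 10:35-13:15, 15:55-17:25 (add 6h to convert from UTC-6).
Wiremu in UTC: 08:05-09:40, 11:50-14:00, 18:05-18:50 (add 3h to convert from UTC-3).
Leo in UTC: 08:20-11:10, 13:45-18:25 (add 6h to convert from UTC-6).
Bianca: not fully free for 16:35-17:00. Hamid: free for 16:35-17:00. Wiremu: not fully free for 16:35-17:00. Leo: free for 16:35-17:00.

Bianca, Wiremu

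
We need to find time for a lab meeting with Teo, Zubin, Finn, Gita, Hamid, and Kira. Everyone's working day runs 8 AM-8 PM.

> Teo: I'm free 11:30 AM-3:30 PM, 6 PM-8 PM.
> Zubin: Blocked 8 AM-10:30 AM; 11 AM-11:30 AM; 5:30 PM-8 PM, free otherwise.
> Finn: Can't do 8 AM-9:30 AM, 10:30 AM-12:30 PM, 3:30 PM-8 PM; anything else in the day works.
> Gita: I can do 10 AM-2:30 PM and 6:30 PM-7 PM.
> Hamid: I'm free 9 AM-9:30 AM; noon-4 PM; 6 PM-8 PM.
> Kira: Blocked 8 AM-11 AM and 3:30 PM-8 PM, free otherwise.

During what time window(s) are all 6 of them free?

12:30-14:30

Teo free: 11:30-15:30, 18:00-20:00.
Zubin free: 10:30-11:00, 11:30-17:30 (invert busy blocks within the working day).
Finn free: 09:30-10:30, 12:30-15:30 (invert busy blocks within the working day).
Gita free: 10:00-14:30, 18:30-19:00.
Hamid free: 09:00-09:30, 12:00-16:00, 18:00-20:00.
Kira free: 11:00-15:30 (invert busy blocks within the working day).
Teo ∩ Zubin: 11:30-15:30.
Teo ∩ Zubin ∩ Finn: 12:30-15:30.
Teo ∩ Zubin ∩ Finn ∩ Gita: 12:30-14:30.
Teo ∩ Zubin ∩ Finn ∩ Gita ∩ Hamid: 12:30-14:30.
Teo ∩ Zubin ∩ Finn ∩ Gita ∩ Hamid ∩ Kira: 12:30-14:30.
So the common availability across everyone is 12:30-14:30.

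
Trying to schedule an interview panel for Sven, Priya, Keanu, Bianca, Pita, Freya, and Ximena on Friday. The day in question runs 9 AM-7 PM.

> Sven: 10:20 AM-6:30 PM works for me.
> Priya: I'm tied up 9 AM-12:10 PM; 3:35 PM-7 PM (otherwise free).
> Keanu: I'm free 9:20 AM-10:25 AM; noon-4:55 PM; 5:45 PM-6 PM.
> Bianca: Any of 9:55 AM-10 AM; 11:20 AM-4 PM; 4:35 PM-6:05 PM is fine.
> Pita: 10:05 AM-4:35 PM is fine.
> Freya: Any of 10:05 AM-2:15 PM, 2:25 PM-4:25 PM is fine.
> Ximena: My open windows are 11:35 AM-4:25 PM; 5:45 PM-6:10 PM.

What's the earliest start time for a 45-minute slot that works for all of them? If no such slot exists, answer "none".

12:10

Sven free: 10:20-18:30.
Priya free: 12:10-15:35 (invert busy blocks within the working day).
Keanu free: 09:20-10:25, 12:00-16:55, 17:45-18:00.
Bianca free: 09:55-10:00, 11:20-16:00, 16:35-18:05.
Pita free: 10:05-16:35.
Freya free: 10:05-14:15, 14:25-16:25.
Ximena free: 11:35-16:25, 17:45-18:10.
Sven ∩ Priya: 12:10-15:35.
Sven ∩ Priya ∩ Keanu: 12:10-15:35.
Sven ∩ Priya ∩ Keanu ∩ Bianca: 12:10-15:35.
Sven ∩ Priya ∩ Keanu ∩ Bianca ∩ Pita: 12:10-15:35.
Sven ∩ Priya ∩ Keanu ∩ Bianca ∩ Pita ∩ Freya: 12:10-14:15, 14:25-15:35.
Sven ∩ Priya ∩ Keanu ∩ Bianca ∩ Pita ∩ Freya ∩ Ximena: 12:10-14:15, 14:25-15:35.
The first common window of at least 45 minutes is 12:10-14:15, so the earliest start is 12:10.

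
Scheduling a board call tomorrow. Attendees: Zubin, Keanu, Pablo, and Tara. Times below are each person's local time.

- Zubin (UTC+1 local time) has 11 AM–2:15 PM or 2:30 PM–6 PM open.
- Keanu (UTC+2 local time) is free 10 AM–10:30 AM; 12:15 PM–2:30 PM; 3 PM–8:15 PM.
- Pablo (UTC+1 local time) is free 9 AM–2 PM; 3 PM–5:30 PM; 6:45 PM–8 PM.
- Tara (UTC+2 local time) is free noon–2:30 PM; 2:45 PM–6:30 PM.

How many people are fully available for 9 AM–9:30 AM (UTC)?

1

Zubin in UTC: 10:00-13:15, 13:30-17:00 (subtract 1h to convert from UTC+1).
Keanu in UTC: 08:00-08:30, 10:15-12:30, 13:00-18:15 (subtract 2h to convert from UTC+2).
Pablo in UTC: 08:00-13:00, 14:00-16:30, 17:45-19:00 (subtract 1h to convert from UTC+1).
Tara in UTC: 10:00-12:30, 12:45-16:30 (subtract 2h to convert from UTC+2).
Pablo can make the full 09:00-09:30 slot — that's 1.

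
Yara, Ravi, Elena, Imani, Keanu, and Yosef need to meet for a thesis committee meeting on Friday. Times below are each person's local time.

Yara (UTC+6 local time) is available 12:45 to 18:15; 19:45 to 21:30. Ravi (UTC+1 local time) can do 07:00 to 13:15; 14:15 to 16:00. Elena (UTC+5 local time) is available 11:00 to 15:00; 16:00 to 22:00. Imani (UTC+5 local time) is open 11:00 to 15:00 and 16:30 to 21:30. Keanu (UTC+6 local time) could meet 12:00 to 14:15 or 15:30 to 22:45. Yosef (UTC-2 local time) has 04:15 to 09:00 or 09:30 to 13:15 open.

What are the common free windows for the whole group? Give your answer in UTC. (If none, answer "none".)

06:45-08:15, 09:30-10:00, 11:30-12:15, 13:45-15:00

Yara in UTC: 06:45-12:15, 13:45-15:30 (subtract 6h to convert from UTC+6).
Ravi in UTC: 06:00-12:15, 13:15-15:00 (subtract 1h to convert from UTC+1).
Elena in UTC: 06:00-10:00, 11:00-17:00 (subtract 5h to convert from UTC+5).
Imani in UTC: 06:00-10:00, 11:30-16:30 (subtract 5h to convert from UTC+5).
Keanu in UTC: 06:00-08:15, 09:30-16:45 (subtract 6h to convert from UTC+6).
Yosef in UTC: 06:15-11:00, 11:30-15:15 (add 2h to convert from UTC-2).
Yara ∩ Ravi: 06:45-12:15, 13:45-15:00.
Yara ∩ Ravi ∩ Elena: 06:45-10:00, 11:00-12:15, 13:45-15:00.
Yara ∩ Ravi ∩ Elena ∩ Imani: 06:45-10:00, 11:30-12:15, 13:45-15:00.
Yara ∩ Ravi ∩ Elena ∩ Imani ∩ Keanu: 06:45-08:15, 09:30-10:00, 11:30-12:15, 13:45-15:00.
Yara ∩ Ravi ∩ Elena ∩ Imani ∩ Keanu ∩ Yosef: 06:45-08:15, 09:30-10:00, 11:30-12:15, 13:45-15:00.
Those are the intersection windows.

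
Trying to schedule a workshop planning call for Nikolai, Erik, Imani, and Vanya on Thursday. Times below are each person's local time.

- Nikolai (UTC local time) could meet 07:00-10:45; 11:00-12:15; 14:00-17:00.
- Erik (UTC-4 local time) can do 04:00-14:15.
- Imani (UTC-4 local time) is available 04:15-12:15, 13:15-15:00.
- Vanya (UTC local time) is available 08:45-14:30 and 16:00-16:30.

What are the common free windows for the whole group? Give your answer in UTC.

Nikolai in UTC: 07:00-10:45, 11:00-12:15, 14:00-17:00.
Erik in UTC: 08:00-18:15 (add 4h to convert from UTC-4).
Imani in UTC: 08:15-16:15, 17:15-19:00 (add 4h to convert from UTC-4).
Vanya in UTC: 08:45-14:30, 16:00-16:30.
Nikolai ∩ Erik: 08:00-10:45, 11:00-12:15, 14:00-17:00.
Nikolai ∩ Erik ∩ Imani: 08:15-10:45, 11:00-12:15, 14:00-16:15.
Nikolai ∩ Erik ∩ Imani ∩ Vanya: 08:45-10:45, 11:00-12:15, 14:00-14:30, 16:00-16:15.

08:45-10:45, 11:00-12:15, 14:00-14:30, 16:00-16:15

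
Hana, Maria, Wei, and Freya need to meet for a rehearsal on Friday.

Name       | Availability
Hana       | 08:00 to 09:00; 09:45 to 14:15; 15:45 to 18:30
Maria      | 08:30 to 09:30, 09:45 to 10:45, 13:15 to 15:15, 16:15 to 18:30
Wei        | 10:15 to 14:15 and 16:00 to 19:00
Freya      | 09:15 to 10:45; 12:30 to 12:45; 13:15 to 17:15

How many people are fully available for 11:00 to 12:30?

2

Hana and Wei can make the full 11:00-12:30 slot — that's 2.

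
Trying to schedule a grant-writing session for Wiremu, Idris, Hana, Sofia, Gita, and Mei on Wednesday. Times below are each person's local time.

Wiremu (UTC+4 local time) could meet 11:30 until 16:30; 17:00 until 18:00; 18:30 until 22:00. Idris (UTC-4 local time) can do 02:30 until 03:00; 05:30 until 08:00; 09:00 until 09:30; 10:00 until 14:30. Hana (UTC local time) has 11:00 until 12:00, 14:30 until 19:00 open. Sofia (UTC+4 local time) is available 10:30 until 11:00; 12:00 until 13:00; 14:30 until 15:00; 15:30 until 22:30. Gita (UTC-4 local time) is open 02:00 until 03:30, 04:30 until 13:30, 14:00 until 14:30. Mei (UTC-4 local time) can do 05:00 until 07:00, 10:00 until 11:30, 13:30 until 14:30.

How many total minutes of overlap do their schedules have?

Wiremu in UTC: 07:30-12:30, 13:00-14:00, 14:30-18:00 (subtract 4h to convert from UTC+4).
Idris in UTC: 06:30-07:00, 09:30-12:00, 13:00-13:30, 14:00-18:30 (add 4h to convert from UTC-4).
Hana in UTC: 11:00-12:00, 14:30-19:00.
Sofia in UTC: 06:30-07:00, 08:00-09:00, 10:30-11:00, 11:30-18:30 (subtract 4h to convert from UTC+4).
Gita in UTC: 06:00-07:30, 08:30-17:30, 18:00-18:30 (add 4h to convert from UTC-4).
Mei in UTC: 09:00-11:00, 14:00-15:30, 17:30-18:30 (add 4h to convert from UTC-4).
Wiremu ∩ Idris: 09:30-12:00, 13:00-13:30, 14:30-18:00.
Wiremu ∩ Idris ∩ Hana: 11:00-12:00, 14:30-18:00.
Wiremu ∩ Idris ∩ Hana ∩ Sofia: 11:30-12:00, 14:30-18:00.
Wiremu ∩ Idris ∩ Hana ∩ Sofia ∩ Gita: 11:30-12:00, 14:30-17:30.
Wiremu ∩ Idris ∩ Hana ∩ Sofia ∩ Gita ∩ Mei: 14:30-15:30.
That's a single block of 60 minutes.

60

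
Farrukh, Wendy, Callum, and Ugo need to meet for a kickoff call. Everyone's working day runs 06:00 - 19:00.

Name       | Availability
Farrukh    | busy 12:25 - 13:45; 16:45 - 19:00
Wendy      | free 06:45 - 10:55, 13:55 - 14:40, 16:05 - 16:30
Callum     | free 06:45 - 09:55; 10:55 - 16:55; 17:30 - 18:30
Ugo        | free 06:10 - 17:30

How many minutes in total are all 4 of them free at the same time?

260

Farrukh free: 06:00-12:25, 13:45-16:45 (invert busy blocks within the working day).
Wendy free: 06:45-10:55, 13:55-14:40, 16:05-16:30.
Callum free: 06:45-09:55, 10:55-16:55, 17:30-18:30.
Ugo free: 06:10-17:30.
Farrukh ∩ Wendy: 06:45-10:55, 13:55-14:40, 16:05-16:30.
Farrukh ∩ Wendy ∩ Callum: 06:45-09:55, 13:55-14:40, 16:05-16:30.
Farrukh ∩ Wendy ∩ Callum ∩ Ugo: 06:45-09:55, 13:55-14:40, 16:05-16:30.
Summing the common windows: 190 + 45 + 25 = 260 minutes.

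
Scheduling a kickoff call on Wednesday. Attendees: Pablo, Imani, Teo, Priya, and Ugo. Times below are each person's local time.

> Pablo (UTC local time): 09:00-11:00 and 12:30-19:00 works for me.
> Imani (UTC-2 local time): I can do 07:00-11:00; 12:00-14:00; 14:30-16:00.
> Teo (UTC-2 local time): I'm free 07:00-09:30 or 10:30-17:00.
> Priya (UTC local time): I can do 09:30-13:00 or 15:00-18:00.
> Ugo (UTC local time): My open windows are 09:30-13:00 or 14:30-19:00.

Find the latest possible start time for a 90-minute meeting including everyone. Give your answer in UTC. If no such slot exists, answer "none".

Pablo in UTC: 09:00-11:00, 12:30-19:00.
Imani in UTC: 09:00-13:00, 14:00-16:00, 16:30-18:00 (add 2h to convert from UTC-2).
Teo in UTC: 09:00-11:30, 12:30-19:00 (add 2h to convert from UTC-2).
Priya in UTC: 09:30-13:00, 15:00-18:00.
Ugo in UTC: 09:30-13:00, 14:30-19:00.
Pablo ∩ Imani: 09:00-11:00, 12:30-13:00, 14:00-16:00, 16:30-18:00.
Pablo ∩ Imani ∩ Teo: 09:00-11:00, 12:30-13:00, 14:00-16:00, 16:30-18:00.
Pablo ∩ Imani ∩ Teo ∩ Priya: 09:30-11:00, 12:30-13:00, 15:00-16:00, 16:30-18:00.
Pablo ∩ Imani ∩ Teo ∩ Priya ∩ Ugo: 09:30-11:00, 12:30-13:00, 15:00-16:00, 16:30-18:00.
The last common window of at least 90 minutes is 16:30-18:00; a 90-minute meeting can start as late as 16:30 and still end by 18:00.

16:30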